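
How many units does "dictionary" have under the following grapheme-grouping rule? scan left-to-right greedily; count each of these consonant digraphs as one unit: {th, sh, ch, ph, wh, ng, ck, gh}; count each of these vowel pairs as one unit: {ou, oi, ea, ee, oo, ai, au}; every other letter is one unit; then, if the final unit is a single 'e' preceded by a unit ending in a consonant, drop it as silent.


Word: "dictionary" (10 letters)
Left-to-right scan:
  1. 'd' (letter)
  2. 'i' (letter)
  3. 'c' (letter)
  4. 't' (letter)
  5. 'i' (letter)
  6. 'o' (letter)
  7. 'n' (letter)
  8. 'a' (letter)
  9. 'r' (letter)
  10. 'y' (letter)
Units from scan: 10
Sound units = 10 units


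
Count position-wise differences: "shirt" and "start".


Comparing character by character (same length = 5):
  Pos 0: 's' vs 's' =
  Pos 1: 'h' vs 't' !=
  Pos 2: 'i' vs 'a' !=
  Pos 3: 'r' vs 'r' =
  Pos 4: 't' vs 't' =
Hamming distance = 2


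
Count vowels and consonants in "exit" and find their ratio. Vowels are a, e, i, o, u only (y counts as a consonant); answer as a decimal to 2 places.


Word: "exit"
Vowels (a,e,i,o,u): 2
Consonants: 2
Ratio = 2/2
= 1.00


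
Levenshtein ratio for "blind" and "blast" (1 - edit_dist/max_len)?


Word 1: "blind" (length 5)
Word 2: "blast" (length 5)
One optimal edit sequence:
  1. keep 'b'
  2. keep 'l'
  3. substitute 'i' -> 'a'  (+1)
  4. substitute 'n' -> 's'  (+1)
  5. substitute 'd' -> 't'  (+1)
Edit distance = 3
Max length = max(5, 5) = 5
Similarity = 1 - 3/5
= 0.4000


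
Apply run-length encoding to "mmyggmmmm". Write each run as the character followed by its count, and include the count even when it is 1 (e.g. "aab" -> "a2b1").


String: "mmyggmmmm"
Scanning for consecutive runs:
  'm' x 2
  'y' x 1
  'g' x 2
  'm' x 4
RLE = "m2y1g2m4"


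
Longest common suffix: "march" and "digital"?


Word 1: "march"
Word 2: "digital"
Comparing from end:
  Pos -1: 'h' != 'l' (stop)
LCS = "" (length 0)


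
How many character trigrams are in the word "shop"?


Word: "shop" (length 4)
Number of 3-grams = length - 3 + 1 = 4 - 3 + 1
= 2


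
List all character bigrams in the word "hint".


Word: "hint" (length 4)
Number of bigrams = 4 - 2 + 1 = 3
  Position 0: "hi"
  Position 1: "in"
  Position 2: "nt"
Bigrams = "hi", "in", "nt"


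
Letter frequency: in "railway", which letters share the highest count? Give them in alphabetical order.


Word: "railway"
Letter counts:
  'a': 2
  'i': 1
  'l': 1
  'r': 1
  'w': 1
  'y': 1
Maximum count = 2
Most frequent = 'a' (2 times each)


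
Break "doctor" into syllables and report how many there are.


Word: "doctor"
Syllable breakdown: doc-tor
Counting: 2 parts
= 2 syllables


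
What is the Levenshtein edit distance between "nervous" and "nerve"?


Word 1: "nervous" (length 7)
Word 2: "nerve" (length 5)
One optimal edit sequence (insert/delete/substitute each cost 1):
  1. keep 'n'
  2. keep 'e'
  3. keep 'r'
  4. keep 'v'
  5. delete 'o'  (+1)
  6. delete 'u'  (+1)
  7. substitute 's' -> 'e'  (+1)
Total edit operations: 3
Edit distance = 3


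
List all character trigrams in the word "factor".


Word: "factor" (length 6)
Number of trigrams = 6 - 3 + 1 = 4
  Position 0: "fac"
  Position 1: "act"
  Position 2: "cto"
  Position 3: "tor"
Trigrams = "fac", "act", "cto", "tor"


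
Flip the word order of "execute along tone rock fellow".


Original: "execute along tone rock fellow"
Words (1..n): execute | along | tone | rock | fellow
Reversed (n..1): fellow | rock | tone | along | execute
Result = "fellow rock tone along execute"


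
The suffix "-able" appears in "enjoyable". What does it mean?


Suffix: -able
As in: enjoyable -> enjoy + -able
Meaning = capable of


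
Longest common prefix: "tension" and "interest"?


Word 1: "tension"
Word 2: "interest"
Comparing from start:
  Pos 0: 't' != 'i' (stop)
LCP = "" (length 0)


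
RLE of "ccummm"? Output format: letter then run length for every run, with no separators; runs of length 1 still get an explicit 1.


String: "ccummm"
Scanning for consecutive runs:
  'c' x 2
  'u' x 1
  'm' x 3
RLE = "c2u1m3"


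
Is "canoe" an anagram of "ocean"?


Word 1: "ocean" → sorted: aceno
Word 2: "canoe" → sorted: aceno
Same letters? aceno == aceno
Anagram = Yes


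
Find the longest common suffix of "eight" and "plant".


Word 1: "eight"
Word 2: "plant"
Comparing from end:
  Pos -1: 't' == 't'
  Pos -2: 'h' != 'n' (stop)
LCS = "t" (length 1)


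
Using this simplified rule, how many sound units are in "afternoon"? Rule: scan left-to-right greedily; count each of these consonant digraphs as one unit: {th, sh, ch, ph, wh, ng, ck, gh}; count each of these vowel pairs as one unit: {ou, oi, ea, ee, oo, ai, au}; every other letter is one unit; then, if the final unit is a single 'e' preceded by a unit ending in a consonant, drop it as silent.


Word: "afternoon" (9 letters)
Left-to-right scan:
  1. 'a' (letter)
  2. 'f' (letter)
  3. 't' (letter)
  4. 'e' (letter)
  5. 'r' (letter)
  6. 'n' (letter)
  7. 'oo' (vowel-pair)
  8. 'n' (letter)
Units from scan: 8
Sound units = 8 units


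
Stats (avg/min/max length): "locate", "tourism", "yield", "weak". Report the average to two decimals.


Lengths: "locate"=6, "tourism"=7, "yield"=5, "weak"=4
Sum = 22, Count = 4
Average = 22/4 = 5.50
= avg=5.50, min=4, max=7


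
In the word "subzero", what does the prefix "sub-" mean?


Prefix: sub-
Example: subzero = sub- + zero
Meaning = under / below


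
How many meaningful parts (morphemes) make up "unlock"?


Word: "unlock"
Morphemes: un- / lock
Each morpheme carries meaning
= 2 morphemes


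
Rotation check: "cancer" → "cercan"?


Word: "cancer", Candidate: "cercan"
Method: check if candidate is substring of word+word
"cancercancer" contains "cercan"? Yes
Is rotation = Yes


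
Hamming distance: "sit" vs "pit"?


Comparing character by character (same length = 3):
  Pos 0: 's' vs 'p' !=
  Pos 1: 'i' vs 'i' =
  Pos 2: 't' vs 't' =
Hamming distance = 1


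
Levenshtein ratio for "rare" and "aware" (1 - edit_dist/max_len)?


Word 1: "rare" (length 4)
Word 2: "aware" (length 5)
One optimal edit sequence:
  1. insert 'a'  (+1)
  2. substitute 'r' -> 'w'  (+1)
  3. keep 'a'
  4. keep 'r'
  5. keep 'e'
Edit distance = 2
Max length = max(4, 5) = 5
Similarity = 1 - 2/5
= 0.6000


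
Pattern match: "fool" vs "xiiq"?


Pattern of "fool": [0, 1, 1, 2]
Pattern of "xiiq": [0, 1, 1, 2]
Patterns match
Same pattern = Yes


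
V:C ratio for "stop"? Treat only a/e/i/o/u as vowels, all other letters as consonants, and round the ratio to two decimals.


Word: "stop"
Vowels (a,e,i,o,u): 1
Consonants: 3
Ratio = 1/3
= 0.33


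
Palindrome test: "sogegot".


Word: "sogegot"
Reversed: "togegos"
Forward == Backward? sogegot != togegos
Palindrome = No


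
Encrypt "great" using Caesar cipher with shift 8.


Word: "great"
Shift: 8
Each letter → (letter + shift) mod 26:
  'g' (6) + 8 = 14 → 'o'
  'r' (17) + 8 = 25 → 'z'
  'e' (4) + 8 = 12 → 'm'
  'a' (0) + 8 = 8 → 'i'
  't' (19) + 8 = 1 → 'b'
Result = "ozmib"


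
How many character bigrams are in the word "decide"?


Word: "decide" (length 6)
Number of 2-grams = length - 2 + 1 = 6 - 2 + 1
= 5


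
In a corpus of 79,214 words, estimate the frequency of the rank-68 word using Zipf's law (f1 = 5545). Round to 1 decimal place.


Zipf's law: f(r) = f(1) / r
f(1) = 5545
f(68) = 5545 / 68
= 81.5 occurrences


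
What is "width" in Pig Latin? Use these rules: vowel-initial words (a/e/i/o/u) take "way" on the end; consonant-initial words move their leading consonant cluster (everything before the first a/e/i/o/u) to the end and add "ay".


Word: "width"
Starts with consonant(s) → move to end, add 'ay'
Consonant cluster: "w"
Pig Latin = "idthway"


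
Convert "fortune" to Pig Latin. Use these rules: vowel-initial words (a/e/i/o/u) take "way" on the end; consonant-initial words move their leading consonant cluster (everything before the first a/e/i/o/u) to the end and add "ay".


Word: "fortune"
Starts with consonant(s) → move to end, add 'ay'
Consonant cluster: "f"
Pig Latin = "ortunefay"


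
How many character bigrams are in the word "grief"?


Word: "grief" (length 5)
Number of 2-grams = length - 2 + 1 = 5 - 2 + 1
= 4


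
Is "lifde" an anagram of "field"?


Word 1: "field" → sorted: defil
Word 2: "lifde" → sorted: defil
Same letters? defil == defil
Anagram = Yes


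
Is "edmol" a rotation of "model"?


Word: "model", Candidate: "edmol"
Method: check if candidate is substring of word+word
"modelmodel" contains "edmol"? No
Is rotation = No


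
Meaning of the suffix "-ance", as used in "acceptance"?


Suffix: -ance
Example: acceptance = accept + -ance
Meaning = state of


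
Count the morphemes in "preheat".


Word: "preheat"
Morphemes: pre- | heat
Each morpheme carries meaning
= 2 morphemes


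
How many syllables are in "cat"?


Word: "cat"
Syllable breakdown: cat
Counting: 1 part
= 1 syllable


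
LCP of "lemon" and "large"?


Word 1: "lemon"
Word 2: "large"
Comparing from start:
  Pos 0: 'l' == 'l'
  Pos 1: 'e' != 'a' (stop)
LCP = "l" (length 1)


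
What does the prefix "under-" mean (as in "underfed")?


Prefix: under-
Example: underfed (under- + fed)
Meaning = insufficient


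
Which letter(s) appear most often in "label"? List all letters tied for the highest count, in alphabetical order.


Word: "label"
Letter counts:
  'a': 1
  'b': 1
  'e': 1
  'l': 2
Maximum count = 2
Most frequent = 'l' (2 times each)


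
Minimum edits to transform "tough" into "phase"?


Word 1: "tough" (length 5)
Word 2: "phase" (length 5)
One optimal edit sequence (insert/delete/substitute each cost 1):
  1. substitute 't' -> 'p'  (+1)
  2. substitute 'o' -> 'h'  (+1)
  3. substitute 'u' -> 'a'  (+1)
  4. substitute 'g' -> 's'  (+1)
  5. substitute 'h' -> 'e'  (+1)
Total edit operations: 5
Edit distance = 5


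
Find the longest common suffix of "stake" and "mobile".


Word 1: "stake"
Word 2: "mobile"
Comparing from end:
  Pos -1: 'e' == 'e'
  Pos -2: 'k' != 'l' (stop)
LCS = "e" (length 1)


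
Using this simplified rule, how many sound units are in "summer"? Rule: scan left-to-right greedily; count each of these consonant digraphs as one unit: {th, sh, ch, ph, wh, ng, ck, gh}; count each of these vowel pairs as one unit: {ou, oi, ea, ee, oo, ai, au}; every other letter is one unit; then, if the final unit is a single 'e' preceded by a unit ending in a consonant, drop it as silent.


Word: "summer" (6 letters)
Left-to-right scan:
  (1) 's' (letter)
  (2) 'u' (letter)
  (3) 'm' (letter)
  (4) 'm' (letter)
  (5) 'e' (letter)
  (6) 'r' (letter)
Units from scan: 6
Sound units = 6 units


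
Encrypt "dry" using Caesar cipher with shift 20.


Word: "dry"
Shift: 20
Each letter → (letter + shift) mod 26:
  'd' (3) + 20 = 23 → 'x'
  'r' (17) + 20 = 11 → 'l'
  'y' (24) + 20 = 18 → 's'
Result = "xls"


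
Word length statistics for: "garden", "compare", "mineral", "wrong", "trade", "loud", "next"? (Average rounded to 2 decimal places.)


Lengths: "garden"=6, "compare"=7, "mineral"=7, "wrong"=5, "trade"=5, "loud"=4, "next"=4
Sum = 38, Count = 7
Average = 38/7 = 5.43
= avg=5.43, min=4, max=7


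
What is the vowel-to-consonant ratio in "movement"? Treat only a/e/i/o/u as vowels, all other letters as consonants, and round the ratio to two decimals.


Word: "movement"
Vowels (a,e,i,o,u): 3
Consonants: 5
Ratio = 3/5
= 0.60


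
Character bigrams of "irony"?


Word: "irony" (length 5)
Number of bigrams = 5 - 2 + 1 = 4
  Position 0: "ir"
  Position 1: "ro"
  Position 2: "on"
  Position 3: "ny"
Bigrams = "ir", "ro", "on", "ny"


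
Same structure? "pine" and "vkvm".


Pattern of "pine": [0, 1, 2, 3]
Pattern of "vkvm": [0, 1, 0, 2]
Patterns do not match
Same pattern = No


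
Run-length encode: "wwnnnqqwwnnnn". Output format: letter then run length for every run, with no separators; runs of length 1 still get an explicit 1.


String: "wwnnnqqwwnnnn"
Scanning for consecutive runs:
  'w' x 2
  'n' x 3
  'q' x 2
  'w' x 2
  'n' x 4
RLE = "w2n3q2w2n4"


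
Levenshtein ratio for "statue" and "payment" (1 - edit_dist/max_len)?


Word 1: "statue" (length 6)
Word 2: "payment" (length 7)
One optimal edit sequence:
  1. delete 's'  (+1)
  2. substitute 't' -> 'p'  (+1)
  3. keep 'a'
  4. substitute 't' -> 'y'  (+1)
  5. substitute 'u' -> 'm'  (+1)
  6. keep 'e'
  7. insert 'n'  (+1)
  8. insert 't'  (+1)
Edit distance = 6
Max length = max(6, 7) = 7
Similarity = 1 - 6/7
= 0.1429


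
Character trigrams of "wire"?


Word: "wire" (length 4)
Number of trigrams = 4 - 3 + 1 = 2
  Position 0: "wir"
  Position 1: "ire"
Trigrams = "wir", "ire"


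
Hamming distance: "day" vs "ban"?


Comparing character by character (same length = 3):
  Pos 0: 'd' vs 'b' !=
  Pos 1: 'a' vs 'a' =
  Pos 2: 'y' vs 'n' !=
Hamming distance = 2


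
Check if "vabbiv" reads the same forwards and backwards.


Word: "vabbiv"
Reversed: "vibbav"
Forward == Backward? vabbiv != vibbav
Palindrome = No


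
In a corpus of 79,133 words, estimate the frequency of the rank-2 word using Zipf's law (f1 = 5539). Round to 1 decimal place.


Zipf's law: f(r) = f(1) / r
f(1) = 5539
f(2) = 5539 / 2
= 2769.5 occurrences


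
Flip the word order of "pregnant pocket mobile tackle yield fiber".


Original: "pregnant pocket mobile tackle yield fiber"
Words (1..n): pregnant | pocket | mobile | tackle | yield | fiber
Reversed (n..1): fiber | yield | tackle | mobile | pocket | pregnant
Result = "fiber yield tackle mobile pocket pregnant"


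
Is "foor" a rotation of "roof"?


Word: "roof", Candidate: "foor"
Method: check if candidate is substring of word+word
"roofroof" contains "foor"? No
Is rotation = No


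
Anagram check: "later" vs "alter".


Word 1: "later" → sorted: aelrt
Word 2: "alter" → sorted: aelrt
Same letters? aelrt == aelrt
Anagram = Yes


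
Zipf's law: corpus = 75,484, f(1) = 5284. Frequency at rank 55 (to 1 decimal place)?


Zipf's law: f(r) = f(1) / r
f(1) = 5284
f(55) = 5284 / 55
= 96.1 occurrences


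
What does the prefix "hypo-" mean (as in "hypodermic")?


Prefix: hypo-
Example: hypodermic = hypo- + dermic
Meaning = under / below normal


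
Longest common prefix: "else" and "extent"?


Word 1: "else"
Word 2: "extent"
Comparing from start:
  Pos 0: 'e' == 'e'
  Pos 1: 'l' != 'x' (stop)
LCP = "e" (length 1)


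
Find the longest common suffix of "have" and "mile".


Word 1: "have"
Word 2: "mile"
Comparing from end:
  Pos -1: 'e' == 'e'
  Pos -2: 'v' != 'l' (stop)
LCS = "e" (length 1)


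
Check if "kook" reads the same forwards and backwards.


Word: "kook"
Reversed: "kook"
Forward == Backward? kook == kook
Palindrome = Yes


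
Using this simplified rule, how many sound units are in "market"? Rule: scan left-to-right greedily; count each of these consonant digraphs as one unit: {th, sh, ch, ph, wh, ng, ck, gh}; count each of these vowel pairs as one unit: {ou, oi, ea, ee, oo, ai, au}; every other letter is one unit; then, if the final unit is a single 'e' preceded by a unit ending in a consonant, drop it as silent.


Word: "market" (6 letters)
Left-to-right scan:
  [1] 'm' (letter)
  [2] 'a' (letter)
  [3] 'r' (letter)
  [4] 'k' (letter)
  [5] 'e' (letter)
  [6] 't' (letter)
Units from scan: 6
Sound units = 6 units


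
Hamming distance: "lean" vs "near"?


Comparing character by character (same length = 4):
  Pos 0: 'l' vs 'n' !=
  Pos 1: 'e' vs 'e' =
  Pos 2: 'a' vs 'a' =
  Pos 3: 'n' vs 'r' !=
Hamming distance = 2


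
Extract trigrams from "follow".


Word: "follow" (length 6)
Number of trigrams = 6 - 3 + 1 = 4
  Position 0: "fol"
  Position 1: "oll"
  Position 2: "llo"
  Position 3: "low"
Trigrams = "fol", "oll", "llo", "low"


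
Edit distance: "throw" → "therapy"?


Word 1: "throw" (length 5)
Word 2: "therapy" (length 7)
One optimal edit sequence (insert/delete/substitute each cost 1):
  1. keep 't'
  2. keep 'h'
  3. insert 'e'  (+1)
  4. keep 'r'
  5. insert 'a'  (+1)
  6. substitute 'o' -> 'p'  (+1)
  7. substitute 'w' -> 'y'  (+1)
Total edit operations: 4
Edit distance = 4


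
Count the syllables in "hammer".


Word: "hammer"
Syllable breakdown: ham-mer
Counting: 2 parts
= 2 syllables


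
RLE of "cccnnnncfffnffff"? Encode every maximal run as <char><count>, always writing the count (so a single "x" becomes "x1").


String: "cccnnnncfffnffff"
Scanning for consecutive runs:
  'c' x 3
  'n' x 4
  'c' x 1
  'f' x 3
  'n' x 1
  'f' x 4
RLE = "c3n4c1f3n1f4"


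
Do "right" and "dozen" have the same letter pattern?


Pattern of "right": [0, 1, 2, 3, 4]
Pattern of "dozen": [0, 1, 2, 3, 4]
Patterns match
Same pattern = Yes


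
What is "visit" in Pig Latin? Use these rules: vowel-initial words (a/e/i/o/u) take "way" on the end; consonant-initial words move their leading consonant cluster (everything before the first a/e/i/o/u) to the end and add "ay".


Word: "visit"
Starts with consonant(s) → move to end, add 'ay'
Consonant cluster: "v"
Pig Latin = "isitvay"


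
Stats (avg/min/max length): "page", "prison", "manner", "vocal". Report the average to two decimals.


Lengths: "page"=4, "prison"=6, "manner"=6, "vocal"=5
Sum = 21, Count = 4
Average = 21/4 = 5.25
= avg=5.25, min=4, max=6


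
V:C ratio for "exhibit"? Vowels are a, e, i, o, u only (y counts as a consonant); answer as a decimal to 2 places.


Word: "exhibit"
Vowels (a,e,i,o,u): 3
Consonants: 4
Ratio = 3/4
= 0.75


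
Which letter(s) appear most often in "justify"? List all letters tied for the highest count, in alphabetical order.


Word: "justify"
Letter counts:
  'f': 1
  'i': 1
  'j': 1
  's': 1
  't': 1
  'u': 1
  'y': 1
Maximum count = 1
Most frequent = 'f', 'i', 'j', 's', 't', 'u', 'y' (1 time each)


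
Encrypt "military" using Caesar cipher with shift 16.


Word: "military"
Shift: 16
Each letter → (letter + shift) mod 26:
  'm' (12) + 16 = 2 → 'c'
  'i' (8) + 16 = 24 → 'y'
  'l' (11) + 16 = 1 → 'b'
  'i' (8) + 16 = 24 → 'y'
  't' (19) + 16 = 9 → 'j'
  'a' (0) + 16 = 16 → 'q'
  'r' (17) + 16 = 7 → 'h'
  'y' (24) + 16 = 14 → 'o'
Result = "cybyjqho"


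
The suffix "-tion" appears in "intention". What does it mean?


Suffix: -tion
As in: intention -> intend + -tion, with a spelling change
Meaning = act or process


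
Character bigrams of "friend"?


Word: "friend" (length 6)
Number of bigrams = 6 - 2 + 1 = 5
  Position 0: "fr"
  Position 1: "ri"
  Position 2: "ie"
  Position 3: "en"
  Position 4: "nd"
Bigrams = "fr", "ri", "ie", "en", "nd"


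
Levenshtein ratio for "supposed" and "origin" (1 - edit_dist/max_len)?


Word 1: "supposed" (length 8)
Word 2: "origin" (length 6)
One optimal edit sequence:
  1. delete 's'  (+1)
  2. delete 'u'  (+1)
  3. substitute 'p' -> 'o'  (+1)
  4. substitute 'p' -> 'r'  (+1)
  5. substitute 'o' -> 'i'  (+1)
  6. substitute 's' -> 'g'  (+1)
  7. substitute 'e' -> 'i'  (+1)
  8. substitute 'd' -> 'n'  (+1)
Edit distance = 8
Max length = max(8, 6) = 8
Similarity = 1 - 8/8
= 0.0000


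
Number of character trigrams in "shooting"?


Word: "shooting" (length 8)
Number of 3-grams = length - 3 + 1 = 8 - 3 + 1
= 6


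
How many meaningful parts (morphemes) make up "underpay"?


Word: "underpay"
Morphemes: under- + pay
Each morpheme carries meaning
= 2 morphemes


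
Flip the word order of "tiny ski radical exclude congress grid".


Original: "tiny ski radical exclude congress grid"
Words (1..n): tiny | ski | radical | exclude | congress | grid
Reversed (n..1): grid | congress | exclude | radical | ski | tiny
Result = "grid congress exclude radical ski tiny"


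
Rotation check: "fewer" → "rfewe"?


Word: "fewer", Candidate: "rfewe"
Method: check if candidate is substring of word+word
"fewerfewer" contains "rfewe"? Yes
Is rotation = Yes


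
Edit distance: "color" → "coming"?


Word 1: "color" (length 5)
Word 2: "coming" (length 6)
One optimal edit sequence (insert/delete/substitute each cost 1):
  1. keep 'c'
  2. keep 'o'
  3. insert 'm'  (+1)
  4. substitute 'l' -> 'i'  (+1)
  5. substitute 'o' -> 'n'  (+1)
  6. substitute 'r' -> 'g'  (+1)
Total edit operations: 4
Edit distance = 4


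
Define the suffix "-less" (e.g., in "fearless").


Suffix: -less
Example: fearless = fear + -less
Meaning = without


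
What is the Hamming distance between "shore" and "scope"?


Comparing character by character (same length = 5):
  Pos 0: 's' vs 's' =
  Pos 1: 'h' vs 'c' !=
  Pos 2: 'o' vs 'o' =
  Pos 3: 'r' vs 'p' !=
  Pos 4: 'e' vs 'e' =
Hamming distance = 2


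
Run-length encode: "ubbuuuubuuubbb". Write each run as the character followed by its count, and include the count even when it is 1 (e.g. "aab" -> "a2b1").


String: "ubbuuuubuuubbb"
Scanning for consecutive runs:
  'u' x 1
  'b' x 2
  'u' x 4
  'b' x 1
  'u' x 3
  'b' x 3
RLE = "u1b2u4b1u3b3"


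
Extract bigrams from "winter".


Word: "winter" (length 6)
Number of bigrams = 6 - 2 + 1 = 5
  Position 0: "wi"
  Position 1: "in"
  Position 2: "nt"
  Position 3: "te"
  Position 4: "er"
Bigrams = "wi", "in", "nt", "te", "er"


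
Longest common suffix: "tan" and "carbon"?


Word 1: "tan"
Word 2: "carbon"
Comparing from end:
  Pos -1: 'n' == 'n'
  Pos -2: 'a' != 'o' (stop)
LCS = "n" (length 1)


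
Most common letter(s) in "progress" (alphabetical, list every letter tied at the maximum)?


Word: "progress"
Letter counts:
  'e': 1
  'g': 1
  'o': 1
  'p': 1
  'r': 2
  's': 2
Maximum count = 2
Most frequent = 'r', 's' (2 times each)


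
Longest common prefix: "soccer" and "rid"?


Word 1: "soccer"
Word 2: "rid"
Comparing from start:
  Pos 0: 's' != 'r' (stop)
LCP = "" (length 0)


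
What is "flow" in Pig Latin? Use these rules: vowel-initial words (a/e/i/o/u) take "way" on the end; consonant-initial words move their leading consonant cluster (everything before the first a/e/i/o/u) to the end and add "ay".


Word: "flow"
Starts with consonant(s) → move to end, add 'ay'
Consonant cluster: "fl"
Pig Latin = "owflay"


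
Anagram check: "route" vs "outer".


Word 1: "route" → sorted: eortu
Word 2: "outer" → sorted: eortu
Same letters? eortu == eortu
Anagram = Yes


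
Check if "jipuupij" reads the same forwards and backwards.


Word: "jipuupij"
Reversed: "jipuupij"
Forward == Backward? jipuupij == jipuupij
Palindrome = Yes


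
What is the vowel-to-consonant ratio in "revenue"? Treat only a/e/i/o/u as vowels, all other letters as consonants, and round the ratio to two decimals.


Word: "revenue"
Vowels (a,e,i,o,u): 4
Consonants: 3
Ratio = 4/3
= 1.33


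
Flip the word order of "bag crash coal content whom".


Original: "bag crash coal content whom"
Words (1..n): bag | crash | coal | content | whom
Reversed (n..1): whom | content | coal | crash | bag
Result = "whom content coal crash bag"


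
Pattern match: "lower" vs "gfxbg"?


Pattern of "lower": [0, 1, 2, 3, 4]
Pattern of "gfxbg": [0, 1, 2, 3, 0]
Patterns do not match
Same pattern = No


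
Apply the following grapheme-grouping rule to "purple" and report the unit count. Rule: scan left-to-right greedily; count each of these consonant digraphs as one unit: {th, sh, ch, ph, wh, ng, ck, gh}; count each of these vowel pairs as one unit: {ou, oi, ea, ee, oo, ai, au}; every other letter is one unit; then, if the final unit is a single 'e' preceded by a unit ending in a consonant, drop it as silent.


Word: "purple" (6 letters)
Left-to-right scan:
  [1] 'p' (letter)
  [2] 'u' (letter)
  [3] 'r' (letter)
  [4] 'p' (letter)
  [5] 'l' (letter)
  [6] 'e' (letter)
Units from scan: 6
Final unit is 'e' after a consonant -> drop as silent (-1)
Sound units = 5 units


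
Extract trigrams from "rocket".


Word: "rocket" (length 6)
Number of trigrams = 6 - 3 + 1 = 4
  Position 0: "roc"
  Position 1: "ock"
  Position 2: "cke"
  Position 3: "ket"
Trigrams = "roc", "ock", "cke", "ket"


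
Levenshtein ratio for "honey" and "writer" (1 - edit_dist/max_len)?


Word 1: "honey" (length 5)
Word 2: "writer" (length 6)
One optimal edit sequence:
  1. insert 'w'  (+1)
  2. substitute 'h' -> 'r'  (+1)
  3. substitute 'o' -> 'i'  (+1)
  4. substitute 'n' -> 't'  (+1)
  5. keep 'e'
  6. substitute 'y' -> 'r'  (+1)
Edit distance = 5
Max length = max(5, 6) = 6
Similarity = 1 - 5/6
= 0.1667


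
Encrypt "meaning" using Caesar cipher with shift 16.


Word: "meaning"
Shift: 16
Each letter → (letter + shift) mod 26:
  'm' (12) + 16 = 2 → 'c'
  'e' (4) + 16 = 20 → 'u'
  'a' (0) + 16 = 16 → 'q'
  'n' (13) + 16 = 3 → 'd'
  'i' (8) + 16 = 24 → 'y'
  'n' (13) + 16 = 3 → 'd'
  'g' (6) + 16 = 22 → 'w'
Result = "cuqdydw"


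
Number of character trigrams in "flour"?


Word: "flour" (length 5)
Number of 3-grams = length - 3 + 1 = 5 - 3 + 1
= 3


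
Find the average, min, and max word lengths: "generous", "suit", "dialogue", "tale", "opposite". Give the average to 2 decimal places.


Lengths: "generous"=8, "suit"=4, "dialogue"=8, "tale"=4, "opposite"=8
Sum = 32, Count = 5
Average = 32/5 = 6.40
= avg=6.40, min=4, max=8


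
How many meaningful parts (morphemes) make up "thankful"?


Word: "thankful"
Morphemes: thank | -ful
Each morpheme carries meaning
= 2 morphemes


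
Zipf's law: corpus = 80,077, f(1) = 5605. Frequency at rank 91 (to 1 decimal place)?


Zipf's law: f(r) = f(1) / r
f(1) = 5605
f(91) = 5605 / 91
= 61.6 occurrences


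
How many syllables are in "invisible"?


Word: "invisible"
Syllable breakdown: in | vis | i | ble
Counting: 4 parts
= 4 syllables


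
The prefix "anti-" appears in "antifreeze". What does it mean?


Prefix: anti-
Example: antifreeze = anti- + freeze
Meaning = against


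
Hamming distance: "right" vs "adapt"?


Comparing character by character (same length = 5):
  Pos 0: 'r' vs 'a' !=
  Pos 1: 'i' vs 'd' !=
  Pos 2: 'g' vs 'a' !=
  Pos 3: 'h' vs 'p' !=
  Pos 4: 't' vs 't' =
Hamming distance = 4


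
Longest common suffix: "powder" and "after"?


Word 1: "powder"
Word 2: "after"
Comparing from end:
  Pos -1: 'r' == 'r'
  Pos -2: 'e' == 'e'
  Pos -3: 'd' != 't' (stop)
LCS = "er" (length 2)


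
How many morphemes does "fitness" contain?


Word: "fitness"
Morphemes: fit | -ness
Each morpheme carries meaning
= 2 morphemes


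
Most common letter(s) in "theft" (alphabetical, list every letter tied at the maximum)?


Word: "theft"
Letter counts:
  'e': 1
  'f': 1
  'h': 1
  't': 2
Maximum count = 2
Most frequent = 't' (2 times each)


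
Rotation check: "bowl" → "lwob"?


Word: "bowl", Candidate: "lwob"
Method: check if candidate is substring of word+word
"bowlbowl" contains "lwob"? No
Is rotation = No


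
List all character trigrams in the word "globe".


Word: "globe" (length 5)
Number of trigrams = 5 - 3 + 1 = 3
  Position 0: "glo"
  Position 1: "lob"
  Position 2: "obe"
Trigrams = "glo", "lob", "obe"


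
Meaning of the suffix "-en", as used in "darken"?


Suffix: -en
As in: darken -> dark + -en
Meaning = to make / become


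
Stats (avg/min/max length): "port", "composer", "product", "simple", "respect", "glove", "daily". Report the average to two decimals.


Lengths: "port"=4, "composer"=8, "product"=7, "simple"=6, "respect"=7, "glove"=5, "daily"=5
Sum = 42, Count = 7
Average = 42/7 = 6.00
= avg=6.00, min=4, max=8


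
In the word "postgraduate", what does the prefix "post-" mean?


Prefix: post-
Example: postgraduate = post- + graduate
Meaning = after


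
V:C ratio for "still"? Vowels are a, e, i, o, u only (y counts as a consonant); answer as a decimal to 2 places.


Word: "still"
Vowels (a,e,i,o,u): 1
Consonants: 4
Ratio = 1/4
= 0.25


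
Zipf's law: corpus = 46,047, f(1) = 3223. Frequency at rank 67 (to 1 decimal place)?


Zipf's law: f(r) = f(1) / r
f(1) = 3223
f(67) = 3223 / 67
= 48.1 occurrences


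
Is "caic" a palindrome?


Word: "caic"
Reversed: "ciac"
Forward == Backward? caic != ciac
Palindrome = No


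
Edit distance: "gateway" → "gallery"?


Word 1: "gateway" (length 7)
Word 2: "gallery" (length 7)
One optimal edit sequence (insert/delete/substitute each cost 1):
  1. keep 'g'
  2. keep 'a'
  3. substitute 't' -> 'l'  (+1)
  4. substitute 'e' -> 'l'  (+1)
  5. substitute 'w' -> 'e'  (+1)
  6. substitute 'a' -> 'r'  (+1)
  7. keep 'y'
Total edit operations: 4
Edit distance = 4


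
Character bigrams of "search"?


Word: "search" (length 6)
Number of bigrams = 6 - 2 + 1 = 5
  Position 0: "se"
  Position 1: "ea"
  Position 2: "ar"
  Position 3: "rc"
  Position 4: "ch"
Bigrams = "se", "ea", "ar", "rc", "ch"


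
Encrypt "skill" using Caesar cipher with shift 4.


Word: "skill"
Shift: 4
Each letter → (letter + shift) mod 26:
  's' (18) + 4 = 22 → 'w'
  'k' (10) + 4 = 14 → 'o'
  'i' (8) + 4 = 12 → 'm'
  'l' (11) + 4 = 15 → 'p'
  'l' (11) + 4 = 15 → 'p'
Result = "wompp"


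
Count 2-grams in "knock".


Word: "knock" (length 5)
Number of 2-grams = length - 2 + 1 = 5 - 2 + 1
= 4


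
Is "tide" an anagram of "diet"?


Word 1: "diet" → sorted: deit
Word 2: "tide" → sorted: deit
Same letters? deit == deit
Anagram = Yes


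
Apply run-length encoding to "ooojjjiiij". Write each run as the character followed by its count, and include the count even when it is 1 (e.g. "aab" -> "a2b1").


String: "ooojjjiiij"
Scanning for consecutive runs:
  'o' x 3
  'j' x 3
  'i' x 3
  'j' x 1
RLE = "o3j3i3j1"


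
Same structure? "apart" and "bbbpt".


Pattern of "apart": [0, 1, 0, 2, 3]
Pattern of "bbbpt": [0, 0, 0, 1, 2]
Patterns do not match
Same pattern = No


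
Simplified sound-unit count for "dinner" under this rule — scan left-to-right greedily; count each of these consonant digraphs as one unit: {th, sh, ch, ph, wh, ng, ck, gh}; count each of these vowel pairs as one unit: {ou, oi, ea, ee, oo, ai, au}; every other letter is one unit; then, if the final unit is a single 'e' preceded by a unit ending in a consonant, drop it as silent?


Word: "dinner" (6 letters)
Left-to-right scan:
  1. 'd' (letter)
  2. 'i' (letter)
  3. 'n' (letter)
  4. 'n' (letter)
  5. 'e' (letter)
  6. 'r' (letter)
Units from scan: 6
Sound units = 6 units


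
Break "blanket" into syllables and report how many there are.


Word: "blanket"
Syllable breakdown: blan-ket
Counting: 2 parts
= 2 syllables


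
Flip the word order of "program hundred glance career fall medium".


Original: "program hundred glance career fall medium"
Words (1..n): program | hundred | glance | career | fall | medium
Reversed (n..1): medium | fall | career | glance | hundred | program
Result = "medium fall career glance hundred program"


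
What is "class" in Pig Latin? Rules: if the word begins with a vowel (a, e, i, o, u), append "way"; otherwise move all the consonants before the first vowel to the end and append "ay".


Word: "class"
Starts with consonant(s) → move to end, add 'ay'
Consonant cluster: "cl"
Pig Latin = "assclay"


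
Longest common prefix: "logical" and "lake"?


Word 1: "logical"
Word 2: "lake"
Comparing from start:
  Pos 0: 'l' == 'l'
  Pos 1: 'o' != 'a' (stop)
LCP = "l" (length 1)


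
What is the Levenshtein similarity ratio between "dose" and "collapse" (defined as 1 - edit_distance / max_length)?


Word 1: "dose" (length 4)
Word 2: "collapse" (length 8)
One optimal edit sequence:
  1. substitute 'd' -> 'c'  (+1)
  2. keep 'o'
  3. insert 'l'  (+1)
  4. insert 'l'  (+1)
  5. insert 'a'  (+1)
  6. insert 'p'  (+1)
  7. keep 's'
  8. keep 'e'
Edit distance = 5
Max length = max(4, 8) = 8
Similarity = 1 - 5/8
= 0.3750


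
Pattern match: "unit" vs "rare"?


Pattern of "unit": [0, 1, 2, 3]
Pattern of "rare": [0, 1, 0, 2]
Patterns do not match
Same pattern = No


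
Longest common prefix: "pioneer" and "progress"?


Word 1: "pioneer"
Word 2: "progress"
Comparing from start:
  Pos 0: 'p' == 'p'
  Pos 1: 'i' != 'r' (stop)
LCP = "p" (length 1)


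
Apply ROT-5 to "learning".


Word: "learning"
Shift: 5
Each letter → (letter + shift) mod 26:
  'l' (11) + 5 = 16 → 'q'
  'e' (4) + 5 = 9 → 'j'
  'a' (0) + 5 = 5 → 'f'
  'r' (17) + 5 = 22 → 'w'
  'n' (13) + 5 = 18 → 's'
  'i' (8) + 5 = 13 → 'n'
  'n' (13) + 5 = 18 → 's'
  'g' (6) + 5 = 11 → 'l'
Result = "qjfwsnsl"


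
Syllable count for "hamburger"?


Word: "hamburger"
Syllable breakdown: ham · bur · ger
Counting: 3 parts
= 3 syllables


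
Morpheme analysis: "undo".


Word: "undo"
Morphemes: un- + do
Each morpheme carries meaning
= 2 morphemes


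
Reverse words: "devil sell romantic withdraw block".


Original: "devil sell romantic withdraw block"
Words (1..n): devil | sell | romantic | withdraw | block
Reversed (n..1): block | withdraw | romantic | sell | devil
Result = "block withdraw romantic sell devil"


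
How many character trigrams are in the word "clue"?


Word: "clue" (length 4)
Number of 3-grams = length - 3 + 1 = 4 - 3 + 1
= 2


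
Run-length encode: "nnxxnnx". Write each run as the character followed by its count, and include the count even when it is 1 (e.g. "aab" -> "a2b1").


String: "nnxxnnx"
Scanning for consecutive runs:
  'n' x 2
  'x' x 2
  'n' x 2
  'x' x 1
RLE = "n2x2n2x1"


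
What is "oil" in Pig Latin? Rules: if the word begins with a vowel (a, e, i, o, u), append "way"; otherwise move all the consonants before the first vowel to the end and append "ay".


Word: "oil"
Starts with vowel → add 'way'
Pig Latin = "oilway"


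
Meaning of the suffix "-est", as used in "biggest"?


Suffix: -est
Example: biggest (big + -est, with a spelling change)
Meaning = most


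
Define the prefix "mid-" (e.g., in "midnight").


Prefix: mid-
As in: midnight -> mid- + night
Meaning = middle


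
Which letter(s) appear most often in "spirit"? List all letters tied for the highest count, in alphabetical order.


Word: "spirit"
Letter counts:
  'i': 2
  'p': 1
  'r': 1
  's': 1
  't': 1
Maximum count = 2
Most frequent = 'i' (2 times each)


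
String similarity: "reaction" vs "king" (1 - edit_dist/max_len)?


Word 1: "reaction" (length 8)
Word 2: "king" (length 4)
One optimal edit sequence:
  1. delete 'r'  (+1)
  2. delete 'e'  (+1)
  3. delete 'a'  (+1)
  4. delete 'c'  (+1)
  5. substitute 't' -> 'k'  (+1)
  6. keep 'i'
  7. substitute 'o' -> 'n'  (+1)
  8. substitute 'n' -> 'g'  (+1)
Edit distance = 7
Max length = max(8, 4) = 8
Similarity = 1 - 7/8
= 0.1250


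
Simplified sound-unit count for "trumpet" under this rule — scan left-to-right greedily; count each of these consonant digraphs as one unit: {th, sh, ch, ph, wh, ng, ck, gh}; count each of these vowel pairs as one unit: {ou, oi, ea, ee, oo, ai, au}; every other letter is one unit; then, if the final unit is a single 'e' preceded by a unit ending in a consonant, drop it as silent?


Word: "trumpet" (7 letters)
Left-to-right scan:
  (1) 't' (letter)
  (2) 'r' (letter)
  (3) 'u' (letter)
  (4) 'm' (letter)
  (5) 'p' (letter)
  (6) 'e' (letter)
  (7) 't' (letter)
Units from scan: 7
Sound units = 7 units


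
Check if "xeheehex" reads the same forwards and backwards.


Word: "xeheehex"
Reversed: "xeheehex"
Forward == Backward? xeheehex == xeheehex
Palindrome = Yes


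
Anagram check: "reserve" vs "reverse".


Word 1: "reserve" → sorted: eeerrsv
Word 2: "reverse" → sorted: eeerrsv
Same letters? eeerrsv == eeerrsv
Anagram = Yes


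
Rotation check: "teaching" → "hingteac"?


Word: "teaching", Candidate: "hingteac"
Method: check if candidate is substring of word+word
"teachingteaching" contains "hingteac"? Yes
Is rotation = Yes


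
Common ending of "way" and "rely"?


Word 1: "way"
Word 2: "rely"
Comparing from end:
  Pos -1: 'y' == 'y'
  Pos -2: 'a' != 'l' (stop)
LCS = "y" (length 1)


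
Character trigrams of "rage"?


Word: "rage" (length 4)
Number of trigrams = 4 - 3 + 1 = 2
  Position 0: "rag"
  Position 1: "age"
Trigrams = "rag", "age"


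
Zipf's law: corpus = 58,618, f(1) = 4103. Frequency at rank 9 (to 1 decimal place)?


Zipf's law: f(r) = f(1) / r
f(1) = 4103
f(9) = 4103 / 9
= 455.9 occurrences


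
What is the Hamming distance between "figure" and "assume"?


Comparing character by character (same length = 6):
  Pos 0: 'f' vs 'a' !=
  Pos 1: 'i' vs 's' !=
  Pos 2: 'g' vs 's' !=
  Pos 3: 'u' vs 'u' =
  Pos 4: 'r' vs 'm' !=
  Pos 5: 'e' vs 'e' =
Hamming distance = 4


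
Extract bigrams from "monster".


Word: "monster" (length 7)
Number of bigrams = 7 - 2 + 1 = 6
  Position 0: "mo"
  Position 1: "on"
  Position 2: "ns"
  Position 3: "st"
  Position 4: "te"
  Position 5: "er"
Bigrams = "mo", "on", "ns", "st", "te", "er"


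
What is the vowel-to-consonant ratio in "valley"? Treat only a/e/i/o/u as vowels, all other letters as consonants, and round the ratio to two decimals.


Word: "valley"
Vowels (a,e,i,o,u): 2
Consonants: 4
Ratio = 2/4
= 0.50


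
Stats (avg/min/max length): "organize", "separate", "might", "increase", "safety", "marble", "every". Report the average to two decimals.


Lengths: "organize"=8, "separate"=8, "might"=5, "increase"=8, "safety"=6, "marble"=6, "every"=5
Sum = 46, Count = 7
Average = 46/7 = 6.57
= avg=6.57, min=5, max=8


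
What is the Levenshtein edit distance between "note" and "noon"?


Word 1: "note" (length 4)
Word 2: "noon" (length 4)
One optimal edit sequence (insert/delete/substitute each cost 1):
  1. keep 'n'
  2. keep 'o'
  3. substitute 't' -> 'o'  (+1)
  4. substitute 'e' -> 'n'  (+1)
Total edit operations: 2
Edit distance = 2


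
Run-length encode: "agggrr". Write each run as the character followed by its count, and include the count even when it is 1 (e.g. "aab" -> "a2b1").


String: "agggrr"
Scanning for consecutive runs:
  'a' x 1
  'g' x 3
  'r' x 2
RLE = "a1g3r2"


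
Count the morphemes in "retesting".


Word: "retesting"
Morphemes: re- + test + -ing
Each morpheme carries meaning
= 3 morphemes


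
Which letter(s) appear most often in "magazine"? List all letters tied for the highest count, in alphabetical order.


Word: "magazine"
Letter counts:
  'a': 2
  'e': 1
  'g': 1
  'i': 1
  'm': 1
  'n': 1
  'z': 1
Maximum count = 2
Most frequent = 'a' (2 times each)


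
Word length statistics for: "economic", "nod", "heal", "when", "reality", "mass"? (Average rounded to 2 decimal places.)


Lengths: "economic"=8, "nod"=3, "heal"=4, "when"=4, "reality"=7, "mass"=4
Sum = 30, Count = 6
Average = 30/6 = 5.00
= avg=5.00, min=3, max=8


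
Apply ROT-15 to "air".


Word: "air"
Shift: 15
Each letter → (letter + shift) mod 26:
  'a' (0) + 15 = 15 → 'p'
  'i' (8) + 15 = 23 → 'x'
  'r' (17) + 15 = 6 → 'g'
Result = "pxg"


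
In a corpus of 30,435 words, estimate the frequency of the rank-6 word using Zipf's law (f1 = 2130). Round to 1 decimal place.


Zipf's law: f(r) = f(1) / r
f(1) = 2130
f(6) = 2130 / 6
= 355.0 occurrences


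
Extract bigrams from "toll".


Word: "toll" (length 4)
Number of bigrams = 4 - 2 + 1 = 3
  Position 0: "to"
  Position 1: "ol"
  Position 2: "ll"
Bigrams = "to", "ol", "ll"


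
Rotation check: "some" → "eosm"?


Word: "some", Candidate: "eosm"
Method: check if candidate is substring of word+word
"somesome" contains "eosm"? No
Is rotation = No


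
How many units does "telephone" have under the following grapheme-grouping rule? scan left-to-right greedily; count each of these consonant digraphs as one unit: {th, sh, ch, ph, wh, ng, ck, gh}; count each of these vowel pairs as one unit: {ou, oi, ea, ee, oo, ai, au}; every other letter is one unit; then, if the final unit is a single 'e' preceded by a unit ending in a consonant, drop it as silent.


Word: "telephone" (9 letters)
Left-to-right scan:
  (1) 't' (letter)
  (2) 'e' (letter)
  (3) 'l' (letter)
  (4) 'e' (letter)
  (5) 'ph' (digraph)
  (6) 'o' (letter)
  (7) 'n' (letter)
  (8) 'e' (letter)
Units from scan: 8
Final unit is 'e' after a consonant -> drop as silent (-1)
Sound units = 7 units
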